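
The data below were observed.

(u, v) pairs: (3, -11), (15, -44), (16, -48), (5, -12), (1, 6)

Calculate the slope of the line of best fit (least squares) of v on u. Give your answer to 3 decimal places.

-3.281

n = 5, Σx = 40, Σy = -109, Σxy = -1515, Σx² = 516
Sxx = Σx² − (Σx)²/n = 516 − 320 = 196
Sxy = Σxy − (Σx)(Σy)/n = -1515 − (-872) = -643
b = Sxy/Sxx = -643/196 = -3.280612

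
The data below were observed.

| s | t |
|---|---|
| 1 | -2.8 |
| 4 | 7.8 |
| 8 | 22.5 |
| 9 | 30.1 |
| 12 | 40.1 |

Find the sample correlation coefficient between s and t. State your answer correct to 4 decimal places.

n = 5, Σx = 34, Σy = 97.7, Σxy = 960.5, Σx² = 306, Σy² = 3088.95
Sxx = Σx² − (Σx)²/n = 306 − 231.2 = 74.8
Sxy = Σxy − (Σx)(Σy)/n = 960.5 − 664.36 = 296.14
Syy = Σy² − (Σy)²/n = 3088.95 − 1909.058 = 1179.892
r = Sxy/√(Sxx·Syy) = 296.14/√(88255.9216) = 296.14/297.078982 = 0.996839

0.9968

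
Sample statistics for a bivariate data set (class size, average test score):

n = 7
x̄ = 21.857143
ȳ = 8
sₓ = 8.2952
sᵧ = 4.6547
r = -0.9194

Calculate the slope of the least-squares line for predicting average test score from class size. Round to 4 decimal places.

b = r · sᵧ/sₓ = -0.9194 · 4.6547/8.2952 = -0.515905

-0.5159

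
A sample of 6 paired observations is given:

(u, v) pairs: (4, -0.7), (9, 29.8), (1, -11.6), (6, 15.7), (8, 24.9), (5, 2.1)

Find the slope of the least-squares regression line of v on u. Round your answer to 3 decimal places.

5.460

n = 6, Σx = 33, Σy = 60.2, Σxy = 557.7, Σx² = 223
Sxx = Σx² − (Σx)²/n = 223 − 181.5 = 41.5
Sxy = Σxy − (Σx)(Σy)/n = 557.7 − 331.1 = 226.6
b = Sxy/Sxx = 226.6/41.5 = 5.460241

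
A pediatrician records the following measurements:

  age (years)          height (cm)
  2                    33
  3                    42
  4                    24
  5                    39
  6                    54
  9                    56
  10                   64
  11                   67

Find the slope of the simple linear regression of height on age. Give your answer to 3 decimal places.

4.016

n = 8, Σx = 50, Σy = 379, Σxy = 2688, Σx² = 392
Sxx = Σx² − (Σx)²/n = 392 − 312.5 = 79.5
Sxy = Σxy − (Σx)(Σy)/n = 2688 − 2368.75 = 319.25
b = Sxy/Sxx = 319.25/79.5 = 4.015723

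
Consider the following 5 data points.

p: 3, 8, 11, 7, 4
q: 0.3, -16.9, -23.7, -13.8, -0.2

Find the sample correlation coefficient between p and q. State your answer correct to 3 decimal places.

n = 5, Σx = 33, Σy = -54.3, Σxy = -492.4, Σx² = 259, Σy² = 1037.87
Sxx = Σx² − (Σx)²/n = 259 − 217.8 = 41.2
Sxy = Σxy − (Σx)(Σy)/n = -492.4 − (-358.38) = -134.02
Syy = Σy² − (Σy)²/n = 1037.87 − 589.698 = 448.172
r = Sxy/√(Sxx·Syy) = -134.02/√(18464.6864) = -134.02/135.884828 = -0.986276

-0.986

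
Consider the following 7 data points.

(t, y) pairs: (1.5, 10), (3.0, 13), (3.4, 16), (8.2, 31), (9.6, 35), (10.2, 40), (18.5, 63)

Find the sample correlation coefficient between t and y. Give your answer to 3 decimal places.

0.998

n = 7, Σx = 54.4, Σy = 208, Σxy = 2272.1, Σx² = 628.5, Σy² = 8280
Sxx = Σx² − (Σx)²/n = 628.5 − 422.765714 = 205.734286
Sxy = Σxy − (Σx)(Σy)/n = 2272.1 − 1616.457143 = 655.642857
Syy = Σy² − (Σy)²/n = 8280 − 6180.571429 = 2099.428571
r = Sxy/√(Sxx·Syy) = 655.642857/√(431924.437551) = 655.642857/657.209584 = 0.997616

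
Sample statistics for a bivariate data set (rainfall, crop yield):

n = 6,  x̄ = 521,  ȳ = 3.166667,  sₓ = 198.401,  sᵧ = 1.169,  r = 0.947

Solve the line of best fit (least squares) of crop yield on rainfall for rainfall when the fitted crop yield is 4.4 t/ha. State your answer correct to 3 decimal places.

b = r · sᵧ/sₓ = 0.947 · 1.169/198.401 = 0.005580
a = ȳ − b·x̄ = 3.166667 − 0.005580·521 = 0.259578
Set a + b·x = 4.4: x = (4.4 − 0.259578) / 0.005580 = 742.034323

742.034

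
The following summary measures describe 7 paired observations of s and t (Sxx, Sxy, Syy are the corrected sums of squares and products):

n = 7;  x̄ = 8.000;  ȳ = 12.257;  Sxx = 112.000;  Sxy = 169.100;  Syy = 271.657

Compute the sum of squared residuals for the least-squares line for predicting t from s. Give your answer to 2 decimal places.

b = Sxy/Sxx = 169.1/112 = 1.509821
SSE = Syy − b·Sxy = 271.657 − 1.509821·169.1 = 16.346196

16.35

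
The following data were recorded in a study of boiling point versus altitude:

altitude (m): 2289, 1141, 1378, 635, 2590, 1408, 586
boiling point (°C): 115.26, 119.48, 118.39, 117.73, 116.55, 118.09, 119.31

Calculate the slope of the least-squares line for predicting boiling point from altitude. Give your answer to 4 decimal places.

-0.0015

n = 7, Σx = 10027, Σy = 824.81, Σxy = 1176107.67, Σx² = 17877471
Sxx = Σx² − (Σx)²/n = 17877471 − 14362961.285714 = 3514509.714286
Sxy = Σxy − (Σx)(Σy)/n = 1176107.67 − 1181481.41 = -5373.74
b = Sxy/Sxx = -5373.74/3514509.714286 = -0.001529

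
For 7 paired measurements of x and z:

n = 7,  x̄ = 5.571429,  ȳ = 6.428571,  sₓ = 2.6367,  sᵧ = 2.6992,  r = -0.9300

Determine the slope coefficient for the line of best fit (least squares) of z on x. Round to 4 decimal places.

b = r · sᵧ/sₓ = -0.93 · 2.6992/2.6367 = -0.952045

-0.9520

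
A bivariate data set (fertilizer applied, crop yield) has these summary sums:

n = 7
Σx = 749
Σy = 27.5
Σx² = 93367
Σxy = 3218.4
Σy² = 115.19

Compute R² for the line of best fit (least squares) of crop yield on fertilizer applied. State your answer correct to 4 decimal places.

Sxx = Σx² − (Σx)²/n = 93367 − 80143 = 13224
Sxy = Σxy − (Σx)(Σy)/n = 3218.4 − 2942.5 = 275.9
Syy = Σy² − (Σy)²/n = 115.19 − 108.035714 = 7.154286
R² = Sxy²/(Sxx·Syy) = (275.9)²/(13224·7.154286) = 0.804589

0.8046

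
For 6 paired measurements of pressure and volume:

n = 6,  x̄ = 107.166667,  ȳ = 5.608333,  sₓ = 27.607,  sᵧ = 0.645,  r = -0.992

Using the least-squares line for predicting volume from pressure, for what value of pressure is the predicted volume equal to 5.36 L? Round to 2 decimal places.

b = r · sᵧ/sₓ = -0.992 · 0.645/27.607 = -0.023177
a = ȳ − b·x̄ = 5.608333 − (-0.023177)·107.166667 = 8.092106
Set a + b·x = 5.36: x = (5.36 − 8.092106) / (-0.023177) = 117.881422

117.88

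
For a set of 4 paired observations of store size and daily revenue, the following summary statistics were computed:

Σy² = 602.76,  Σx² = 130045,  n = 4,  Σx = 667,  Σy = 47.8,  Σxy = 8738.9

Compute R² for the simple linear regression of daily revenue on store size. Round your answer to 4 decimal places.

0.9939

Sxx = Σx² − (Σx)²/n = 130045 − 111222.25 = 18822.75
Sxy = Σxy − (Σx)(Σy)/n = 8738.9 − 7970.65 = 768.25
Syy = Σy² − (Σy)²/n = 602.76 − 571.21 = 31.55
R² = Sxy²/(Sxx·Syy) = (768.25)²/(18822.75·31.55) = 0.993854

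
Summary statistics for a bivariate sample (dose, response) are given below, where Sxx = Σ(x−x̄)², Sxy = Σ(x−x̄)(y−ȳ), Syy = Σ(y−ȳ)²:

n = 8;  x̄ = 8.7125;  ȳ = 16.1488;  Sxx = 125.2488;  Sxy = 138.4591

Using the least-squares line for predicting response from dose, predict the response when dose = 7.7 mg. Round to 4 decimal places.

15.0295

b = Sxy/Sxx = 138.4591/125.2488 = 1.105472
a = ȳ − b·x̄ = 16.1488 − 1.105472·8.7125 = 6.517371
ŷ(7.7) = a + b·7.7 = 6.517371 + 1.105472·7.7 = 15.029509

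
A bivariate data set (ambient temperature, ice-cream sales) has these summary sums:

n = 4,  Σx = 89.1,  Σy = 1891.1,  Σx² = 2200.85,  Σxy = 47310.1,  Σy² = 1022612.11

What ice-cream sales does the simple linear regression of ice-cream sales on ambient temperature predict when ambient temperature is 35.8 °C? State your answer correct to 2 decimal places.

797.27

Sxx = Σx² − (Σx)²/n = 2200.85 − 1984.7025 = 216.1475
Sxy = Σxy − (Σx)(Σy)/n = 47310.1 − 42124.2525 = 5185.8475
b = Sxy/Sxx = 5185.8475/216.1475 = 23.992170
a = ȳ − b·x̄ = 472.775 − 23.992170·22.275 = -61.650580
ŷ(35.8) = a + b·35.8 = -61.650580 + 23.992170·35.8 = 797.269095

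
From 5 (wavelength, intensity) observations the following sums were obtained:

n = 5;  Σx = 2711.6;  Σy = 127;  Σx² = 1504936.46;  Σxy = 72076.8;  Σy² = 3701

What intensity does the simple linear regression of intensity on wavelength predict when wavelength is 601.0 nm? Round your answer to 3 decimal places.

Sxx = Σx² − (Σx)²/n = 1504936.46 − 1470554.912 = 34381.548
Sxy = Σxy − (Σx)(Σy)/n = 72076.8 − 68874.64 = 3202.16
b = Sxy/Sxx = 3202.16/34381.548 = 0.093136
a = ȳ − b·x̄ = 25.4 − 0.093136·542.32 = -25.109518
ŷ(601.0) = a + b·601.0 = -25.109518 + 0.093136·601 = 30.865221

30.865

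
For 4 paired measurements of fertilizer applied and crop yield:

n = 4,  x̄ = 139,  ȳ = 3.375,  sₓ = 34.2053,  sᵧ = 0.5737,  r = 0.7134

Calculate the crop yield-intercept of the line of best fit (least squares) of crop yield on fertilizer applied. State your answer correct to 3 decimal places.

b = r · sᵧ/sₓ = 0.7134 · 0.5737/34.2053 = 0.011965
a = ȳ − b·x̄ = 3.375 − 0.011965·139 = 1.711820

1.712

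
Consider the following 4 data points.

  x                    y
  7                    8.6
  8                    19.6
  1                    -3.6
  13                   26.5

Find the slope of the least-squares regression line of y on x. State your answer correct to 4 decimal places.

n = 4, Σx = 29, Σy = 51.1, Σxy = 557.9, Σx² = 283
Sxx = Σx² − (Σx)²/n = 283 − 210.25 = 72.75
Sxy = Σxy − (Σx)(Σy)/n = 557.9 − 370.475 = 187.425
b = Sxy/Sxx = 187.425/72.75 = 2.576289

2.5763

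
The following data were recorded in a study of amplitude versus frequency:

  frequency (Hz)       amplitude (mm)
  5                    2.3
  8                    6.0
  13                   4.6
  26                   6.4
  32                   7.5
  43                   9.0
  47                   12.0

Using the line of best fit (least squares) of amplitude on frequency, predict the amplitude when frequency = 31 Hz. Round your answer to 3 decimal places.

7.877

n = 7, Σx = 174, Σy = 47.8, Σxy = 1476.7, Σx² = 6016
Sxx = Σx² − (Σx)²/n = 6016 − 4325.142857 = 1690.857143
Sxy = Σxy − (Σx)(Σy)/n = 1476.7 − 1188.171429 = 288.528571
b = Sxy/Sxx = 288.528571/1690.857143 = 0.170640
a = ȳ − b·x̄ = 6.828571 − 0.170640·24.857143 = 2.586938
ŷ(31) = a + b·31 = 2.586938 + 0.170640·31 = 7.876791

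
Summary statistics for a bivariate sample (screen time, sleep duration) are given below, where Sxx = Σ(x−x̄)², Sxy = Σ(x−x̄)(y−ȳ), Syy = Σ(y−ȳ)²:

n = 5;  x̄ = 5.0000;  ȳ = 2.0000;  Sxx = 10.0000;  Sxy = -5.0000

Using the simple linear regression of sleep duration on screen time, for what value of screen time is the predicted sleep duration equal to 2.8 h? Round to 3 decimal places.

b = Sxy/Sxx = -5/10 = -0.5
a = ȳ − b·x̄ = 2 − (-0.5)·5 = 4.5
Set a + b·x = 2.8: x = (2.8 − 4.5) / (-0.5) = 3.4

3.400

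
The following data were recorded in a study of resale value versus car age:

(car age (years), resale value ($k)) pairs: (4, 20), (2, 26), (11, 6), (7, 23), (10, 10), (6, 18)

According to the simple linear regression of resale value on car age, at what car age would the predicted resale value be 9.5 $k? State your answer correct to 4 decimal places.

n = 6, Σx = 40, Σy = 103, Σxy = 567, Σx² = 326
Sxx = Σx² − (Σx)²/n = 326 − 266.666667 = 59.333333
Sxy = Σxy − (Σx)(Σy)/n = 567 − 686.666667 = -119.666667
b = Sxy/Sxx = -119.666667/59.333333 = -2.016854
a = ȳ − b·x̄ = 17.166667 − (-2.016854)·6.666667 = 30.612360
Set a + b·x = 9.5: x = (9.5 − 30.612360) / (-2.016854) = 10.467967

10.4680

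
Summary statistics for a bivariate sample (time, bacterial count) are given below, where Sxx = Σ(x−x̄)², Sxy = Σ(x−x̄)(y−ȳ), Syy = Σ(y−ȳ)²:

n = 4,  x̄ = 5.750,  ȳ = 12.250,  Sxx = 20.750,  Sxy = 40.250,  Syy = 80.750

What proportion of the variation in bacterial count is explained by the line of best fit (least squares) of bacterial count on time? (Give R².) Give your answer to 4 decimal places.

R² = Sxy²/(Sxx·Syy) = (40.25)²/(20.75·80.75) = 0.966877

0.9669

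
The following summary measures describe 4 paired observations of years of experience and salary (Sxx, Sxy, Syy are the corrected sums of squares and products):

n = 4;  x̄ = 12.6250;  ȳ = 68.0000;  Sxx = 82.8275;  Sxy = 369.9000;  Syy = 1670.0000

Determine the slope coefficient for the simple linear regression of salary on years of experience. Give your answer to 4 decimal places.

b = Sxy/Sxx = 369.9/82.8275 = 4.465908

4.4659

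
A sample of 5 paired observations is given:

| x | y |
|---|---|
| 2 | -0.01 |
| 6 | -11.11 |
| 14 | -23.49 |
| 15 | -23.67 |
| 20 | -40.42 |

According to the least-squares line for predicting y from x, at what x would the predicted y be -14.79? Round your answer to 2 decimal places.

n = 5, Σx = 57, Σy = -98.7, Σxy = -1558.99, Σx² = 861
Sxx = Σx² − (Σx)²/n = 861 − 649.8 = 211.2
Sxy = Σxy − (Σx)(Σy)/n = -1558.99 − (-1125.18) = -433.81
b = Sxy/Sxx = -433.81/211.2 = -2.054025
a = ȳ − b·x̄ = -19.74 − (-2.054025)·11.4 = 3.675881
Set a + b·x = -14.79: x = (-14.79 − 3.675881) / (-2.054025) = 8.990097

8.99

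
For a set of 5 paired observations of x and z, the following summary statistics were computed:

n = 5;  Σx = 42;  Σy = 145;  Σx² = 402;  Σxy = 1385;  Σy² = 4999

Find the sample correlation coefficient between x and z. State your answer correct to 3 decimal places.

Sxx = Σx² − (Σx)²/n = 402 − 352.8 = 49.2
Sxy = Σxy − (Σx)(Σy)/n = 1385 − 1218 = 167
Syy = Σy² − (Σy)²/n = 4999 − 4205 = 794
r = Sxy/√(Sxx·Syy) = 167/√(39064.8) = 167/197.648172 = 0.844936

0.845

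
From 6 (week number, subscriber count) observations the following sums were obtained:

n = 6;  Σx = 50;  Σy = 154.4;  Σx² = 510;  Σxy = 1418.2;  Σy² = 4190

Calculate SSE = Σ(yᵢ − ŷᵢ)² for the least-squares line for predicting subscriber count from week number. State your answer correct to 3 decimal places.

Sxx = Σx² − (Σx)²/n = 510 − 416.666667 = 93.333333
Sxy = Σxy − (Σx)(Σy)/n = 1418.2 − 1286.666667 = 131.533333
Syy = Σy² − (Σy)²/n = 4190 − 3973.226667 = 216.773333
b = Sxy/Sxx = 131.533333/93.333333 = 1.409286
SSE = Syy − b·Sxy = 216.773333 − 1.409286·131.533333 = 31.405286

31.405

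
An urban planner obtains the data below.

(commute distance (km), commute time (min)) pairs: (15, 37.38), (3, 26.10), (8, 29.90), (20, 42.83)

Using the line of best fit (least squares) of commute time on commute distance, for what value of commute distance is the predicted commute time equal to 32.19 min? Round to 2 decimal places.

9.63

n = 4, Σx = 46, Σy = 136.21, Σxy = 1734.8, Σx² = 698
Sxx = Σx² − (Σx)²/n = 698 − 529 = 169
Sxy = Σxy − (Σx)(Σy)/n = 1734.8 − 1566.415 = 168.385
b = Sxy/Sxx = 168.385/169 = 0.996361
a = ȳ − b·x̄ = 34.0525 − 0.996361·11.5 = 22.594349
Set a + b·x = 32.19: x = (32.19 − 22.594349) / 0.996361 = 9.630698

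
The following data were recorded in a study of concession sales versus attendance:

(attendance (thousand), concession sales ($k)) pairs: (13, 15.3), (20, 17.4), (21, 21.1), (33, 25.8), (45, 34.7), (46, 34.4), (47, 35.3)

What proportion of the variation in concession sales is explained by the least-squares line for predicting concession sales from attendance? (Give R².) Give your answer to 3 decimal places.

n = 7, Σx = 225, Σy = 184, Σxy = 6644.4, Σx² = 8449, Σy² = 5281.24
Sxx = Σx² − (Σx)²/n = 8449 − 7232.142857 = 1216.857143
Sxy = Σxy − (Σx)(Σy)/n = 6644.4 − 5914.285714 = 730.114286
Syy = Σy² − (Σy)²/n = 5281.24 − 4836.571429 = 444.668571
R² = Sxy²/(Sxx·Syy) = (730.114286)²/(1216.857143·444.668571) = 0.985157

0.985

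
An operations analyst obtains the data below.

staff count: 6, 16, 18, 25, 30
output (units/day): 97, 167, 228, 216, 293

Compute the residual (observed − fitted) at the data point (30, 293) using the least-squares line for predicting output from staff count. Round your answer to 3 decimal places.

10.005

n = 5, Σx = 95, Σy = 1001, Σxy = 21548, Σx² = 2141
Sxx = Σx² − (Σx)²/n = 2141 − 1805 = 336
Sxy = Σxy − (Σx)(Σy)/n = 21548 − 19019 = 2529
b = Sxy/Sxx = 2529/336 = 7.526786
a = ȳ − b·x̄ = 200.2 − 7.526786·19 = 57.191071
ŷ(30) = 57.191071 + 7.526786·30 = 282.994643
residual = y − ŷ = 293 − 282.994643 = 10.005357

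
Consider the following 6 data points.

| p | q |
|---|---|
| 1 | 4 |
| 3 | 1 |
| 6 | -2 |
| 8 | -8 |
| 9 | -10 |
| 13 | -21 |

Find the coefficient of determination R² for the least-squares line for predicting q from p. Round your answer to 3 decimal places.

0.963

n = 6, Σx = 40, Σy = -36, Σxy = -432, Σx² = 360, Σy² = 626
Sxx = Σx² − (Σx)²/n = 360 − 266.666667 = 93.333333
Sxy = Σxy − (Σx)(Σy)/n = -432 − (-240) = -192
Syy = Σy² − (Σy)²/n = 626 − 216 = 410
R² = Sxy²/(Sxx·Syy) = (-192)²/(93.333333·410) = 0.963345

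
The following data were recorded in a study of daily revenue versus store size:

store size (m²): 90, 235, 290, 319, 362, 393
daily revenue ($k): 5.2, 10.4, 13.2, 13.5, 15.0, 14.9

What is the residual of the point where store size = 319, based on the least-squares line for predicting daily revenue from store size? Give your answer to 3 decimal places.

n = 6, Σx = 1689, Σy = 72.2, Σxy = 22332.2, Σx² = 534679
Sxx = Σx² − (Σx)²/n = 534679 − 475453.5 = 59225.5
Sxy = Σxy − (Σx)(Σy)/n = 22332.2 − 20324.3 = 2007.9
b = Sxy/Sxx = 2007.9/59225.5 = 0.033903
a = ȳ − b·x̄ = 12.033333 − 0.033903·281.5 = 2.489744
ŷ(319) = 2.489744 + 0.033903·319 = 13.304682
residual = y − ŷ = 13.5 − 13.304682 = 0.195318

0.195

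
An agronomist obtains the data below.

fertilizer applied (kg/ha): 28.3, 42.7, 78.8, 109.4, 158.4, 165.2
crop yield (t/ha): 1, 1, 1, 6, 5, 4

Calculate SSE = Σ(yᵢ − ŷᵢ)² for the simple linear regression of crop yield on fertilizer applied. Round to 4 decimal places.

10.2701

n = 6, Σx = 582.8, Σy = 18, Σxy = 2259, Σx² = 73183.58, Σy² = 80
Sxx = Σx² − (Σx)²/n = 73183.58 − 56609.306667 = 16574.273333
Sxy = Σxy − (Σx)(Σy)/n = 2259 − 1748.4 = 510.6
Syy = Σy² − (Σy)²/n = 80 − 54 = 26
b = Sxy/Sxx = 510.6/16574.273333 = 0.030807
SSE = Syy − b·Sxy = 26 − 0.030807·510.6 = 10.270058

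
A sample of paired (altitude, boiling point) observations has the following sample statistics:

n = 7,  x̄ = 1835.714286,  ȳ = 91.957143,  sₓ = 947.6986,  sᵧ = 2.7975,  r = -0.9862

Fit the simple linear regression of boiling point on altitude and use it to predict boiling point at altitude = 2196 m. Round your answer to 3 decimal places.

b = r · sᵧ/sₓ = -0.9862 · 2.7975/947.6986 = -0.002911
a = ȳ − b·x̄ = 91.957143 − (-0.002911)·1835.714286 = 97.301186
ŷ(2196) = a + b·2196 = 97.301186 + (-0.002911)·2196 = 90.908297

90.908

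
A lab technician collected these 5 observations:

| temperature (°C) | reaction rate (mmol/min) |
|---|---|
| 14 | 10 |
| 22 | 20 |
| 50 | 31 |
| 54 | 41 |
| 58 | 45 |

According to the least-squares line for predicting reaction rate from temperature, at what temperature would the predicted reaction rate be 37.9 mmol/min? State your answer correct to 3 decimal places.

51.750

n = 5, Σx = 198, Σy = 147, Σxy = 6954, Σx² = 9460
Sxx = Σx² − (Σx)²/n = 9460 − 7840.8 = 1619.2
Sxy = Σxy − (Σx)(Σy)/n = 6954 − 5821.2 = 1132.8
b = Sxy/Sxx = 1132.8/1619.2 = 0.699605
a = ȳ − b·x̄ = 29.4 − 0.699605·39.6 = 1.695652
Set a + b·x = 37.9: x = (37.9 − 1.695652) / 0.699605 = 51.749718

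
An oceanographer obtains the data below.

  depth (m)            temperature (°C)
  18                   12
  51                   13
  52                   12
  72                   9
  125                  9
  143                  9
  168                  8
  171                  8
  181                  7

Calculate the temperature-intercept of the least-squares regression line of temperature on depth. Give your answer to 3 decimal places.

n = 9, Σx = 981, Σy = 87, Σxy = 8542, Σx² = 137113
Sxx = Σx² − (Σx)²/n = 137113 − 106929 = 30184
Sxy = Σxy − (Σx)(Σy)/n = 8542 − 9483 = -941
b = Sxy/Sxx = -941/30184 = -0.031175
a = ȳ − b·x̄ = 9.666667 − (-0.031175)·109 = 13.064792

13.065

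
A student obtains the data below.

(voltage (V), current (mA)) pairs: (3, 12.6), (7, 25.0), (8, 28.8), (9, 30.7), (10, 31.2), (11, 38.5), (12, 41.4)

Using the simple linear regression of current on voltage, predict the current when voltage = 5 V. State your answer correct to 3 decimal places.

18.624

n = 7, Σx = 60, Σy = 208.2, Σxy = 1951.8, Σx² = 568
Sxx = Σx² − (Σx)²/n = 568 − 514.285714 = 53.714286
Sxy = Σxy − (Σx)(Σy)/n = 1951.8 − 1784.571429 = 167.228571
b = Sxy/Sxx = 167.228571/53.714286 = 3.113298
a = ȳ − b·x̄ = 29.742857 − 3.113298·8.571429 = 3.057447
ŷ(5) = a + b·5 = 3.057447 + 3.113298·5 = 18.623936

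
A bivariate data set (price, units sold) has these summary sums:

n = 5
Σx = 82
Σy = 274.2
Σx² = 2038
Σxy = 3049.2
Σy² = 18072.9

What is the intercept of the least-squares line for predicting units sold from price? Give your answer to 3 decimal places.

89.090

Sxx = Σx² − (Σx)²/n = 2038 − 1344.8 = 693.2
Sxy = Σxy − (Σx)(Σy)/n = 3049.2 − 4496.88 = -1447.68
b = Sxy/Sxx = -1447.68/693.2 = -2.088402
a = ȳ − b·x̄ = 54.84 − (-2.088402)·16.4 = 89.089786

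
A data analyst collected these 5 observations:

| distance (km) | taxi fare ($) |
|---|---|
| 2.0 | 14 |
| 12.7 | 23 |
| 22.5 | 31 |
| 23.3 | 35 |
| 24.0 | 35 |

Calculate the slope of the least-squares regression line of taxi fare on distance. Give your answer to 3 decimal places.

n = 5, Σx = 84.5, Σy = 138, Σxy = 2673.1, Σx² = 1790.43
Sxx = Σx² − (Σx)²/n = 1790.43 − 1428.05 = 362.38
Sxy = Σxy − (Σx)(Σy)/n = 2673.1 − 2332.2 = 340.9
b = Sxy/Sxx = 340.9/362.38 = 0.940725

0.941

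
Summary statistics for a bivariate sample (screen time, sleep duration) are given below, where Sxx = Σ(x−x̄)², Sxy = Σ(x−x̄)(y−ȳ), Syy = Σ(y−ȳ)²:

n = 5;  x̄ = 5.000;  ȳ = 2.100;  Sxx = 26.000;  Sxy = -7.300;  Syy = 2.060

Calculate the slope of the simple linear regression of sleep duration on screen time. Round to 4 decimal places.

b = Sxy/Sxx = -7.3/26 = -0.280769

-0.2808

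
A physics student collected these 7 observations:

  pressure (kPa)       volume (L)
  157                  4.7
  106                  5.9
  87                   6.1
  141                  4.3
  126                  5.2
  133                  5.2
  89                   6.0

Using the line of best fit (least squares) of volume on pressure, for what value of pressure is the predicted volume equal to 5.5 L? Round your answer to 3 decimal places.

113.264

n = 7, Σx = 839, Σy = 37.4, Σxy = 4381.1, Σx² = 104821
Sxx = Σx² − (Σx)²/n = 104821 − 100560.142857 = 4260.857143
Sxy = Σxy − (Σx)(Σy)/n = 4381.1 − 4482.657143 = -101.557143
b = Sxy/Sxx = -101.557143/4260.857143 = -0.023835
a = ȳ − b·x̄ = 5.342857 − (-0.023835)·119.857143 = 8.199641
Set a + b·x = 5.5: x = (5.5 − 8.199641) / (-0.023835) = 113.264172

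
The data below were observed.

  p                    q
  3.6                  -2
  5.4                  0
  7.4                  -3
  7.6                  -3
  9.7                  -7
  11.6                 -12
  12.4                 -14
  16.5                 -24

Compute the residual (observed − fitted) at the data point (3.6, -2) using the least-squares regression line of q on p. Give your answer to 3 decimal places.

n = 8, Σx = 74.2, Σy = -65, Σxy = -828.9, Σx² = 809.3
Sxx = Σx² − (Σx)²/n = 809.3 − 688.205 = 121.095
Sxy = Σxy − (Σx)(Σy)/n = -828.9 − (-602.875) = -226.025
b = Sxy/Sxx = -226.025/121.095 = -1.866510
a = ȳ − b·x̄ = -8.125 − (-1.866510)·9.275 = 9.186878
ŷ(3.6) = 9.186878 + (-1.866510)·3.6 = 2.467443
residual = y − ŷ = -2 − 2.467443 = -4.467443

-4.467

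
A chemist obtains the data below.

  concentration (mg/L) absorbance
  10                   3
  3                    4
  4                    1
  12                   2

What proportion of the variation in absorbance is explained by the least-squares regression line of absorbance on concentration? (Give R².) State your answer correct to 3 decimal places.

0.021

n = 4, Σx = 29, Σy = 10, Σxy = 70, Σx² = 269, Σy² = 30
Sxx = Σx² − (Σx)²/n = 269 − 210.25 = 58.75
Sxy = Σxy − (Σx)(Σy)/n = 70 − 72.5 = -2.5
Syy = Σy² − (Σy)²/n = 30 − 25 = 5
R² = Sxy²/(Sxx·Syy) = (-2.5)²/(58.75·5) = 0.021277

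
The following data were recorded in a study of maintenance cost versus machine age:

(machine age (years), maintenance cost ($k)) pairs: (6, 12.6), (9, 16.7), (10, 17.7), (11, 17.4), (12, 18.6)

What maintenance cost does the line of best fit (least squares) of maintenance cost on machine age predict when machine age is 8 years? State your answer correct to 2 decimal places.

15.04

n = 5, Σx = 48, Σy = 83, Σxy = 817.5, Σx² = 482
Sxx = Σx² − (Σx)²/n = 482 − 460.8 = 21.2
Sxy = Σxy − (Σx)(Σy)/n = 817.5 − 796.8 = 20.7
b = Sxy/Sxx = 20.7/21.2 = 0.976415
a = ȳ − b·x̄ = 16.6 − 0.976415·9.6 = 7.226415
ŷ(8) = a + b·8 = 7.226415 + 0.976415·8 = 15.037736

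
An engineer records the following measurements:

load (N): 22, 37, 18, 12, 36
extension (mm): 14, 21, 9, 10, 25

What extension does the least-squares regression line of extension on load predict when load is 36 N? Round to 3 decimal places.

22.328

n = 5, Σx = 125, Σy = 79, Σxy = 2267, Σx² = 3617
Sxx = Σx² − (Σx)²/n = 3617 − 3125 = 492
Sxy = Σxy − (Σx)(Σy)/n = 2267 − 1975 = 292
b = Sxy/Sxx = 292/492 = 0.593496
a = ȳ − b·x̄ = 15.8 − 0.593496·25 = 0.962602
ŷ(36) = a + b·36 = 0.962602 + 0.593496·36 = 22.328455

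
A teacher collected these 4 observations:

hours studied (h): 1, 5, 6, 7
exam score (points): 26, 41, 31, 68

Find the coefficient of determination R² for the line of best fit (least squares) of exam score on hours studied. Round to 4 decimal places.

n = 4, Σx = 19, Σy = 166, Σxy = 893, Σx² = 111, Σy² = 7942
Sxx = Σx² − (Σx)²/n = 111 − 90.25 = 20.75
Sxy = Σxy − (Σx)(Σy)/n = 893 − 788.5 = 104.5
Syy = Σy² − (Σy)²/n = 7942 − 6889 = 1053
R² = Sxy²/(Sxx·Syy) = (104.5)²/(20.75·1053) = 0.499788

0.4998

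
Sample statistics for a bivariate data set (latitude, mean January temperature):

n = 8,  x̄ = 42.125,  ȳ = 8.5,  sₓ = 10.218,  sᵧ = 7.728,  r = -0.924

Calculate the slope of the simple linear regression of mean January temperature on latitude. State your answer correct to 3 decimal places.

-0.699

b = r · sᵧ/sₓ = -0.924 · 7.728/10.218 = -0.698833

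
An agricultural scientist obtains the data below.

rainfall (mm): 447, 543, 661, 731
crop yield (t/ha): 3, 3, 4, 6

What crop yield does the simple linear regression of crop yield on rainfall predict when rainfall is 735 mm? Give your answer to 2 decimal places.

n = 4, Σx = 2382, Σy = 16, Σxy = 10000, Σx² = 1465940
Sxx = Σx² − (Σx)²/n = 1465940 − 1418481 = 47459
Sxy = Σxy − (Σx)(Σy)/n = 10000 − 9528 = 472
b = Sxy/Sxx = 472/47459 = 0.009945
a = ȳ − b·x̄ = 4 − 0.009945·595.5 = -1.922502
ŷ(735) = a + b·735 = -1.922502 + 0.009945·735 = 5.387387

5.39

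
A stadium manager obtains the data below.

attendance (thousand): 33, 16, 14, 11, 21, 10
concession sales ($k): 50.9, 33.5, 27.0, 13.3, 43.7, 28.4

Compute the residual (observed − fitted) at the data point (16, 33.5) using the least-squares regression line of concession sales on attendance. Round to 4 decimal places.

n = 6, Σx = 105, Σy = 196.8, Σxy = 3941.7, Σx² = 2203
Sxx = Σx² − (Σx)²/n = 2203 − 1837.5 = 365.5
Sxy = Σxy − (Σx)(Σy)/n = 3941.7 − 3444 = 497.7
b = Sxy/Sxx = 497.7/365.5 = 1.361696
a = ȳ − b·x̄ = 32.8 − 1.361696·17.5 = 8.970315
ŷ(16) = 8.970315 + 1.361696·16 = 30.757456
residual = y − ŷ = 33.5 − 30.757456 = 2.742544

2.7425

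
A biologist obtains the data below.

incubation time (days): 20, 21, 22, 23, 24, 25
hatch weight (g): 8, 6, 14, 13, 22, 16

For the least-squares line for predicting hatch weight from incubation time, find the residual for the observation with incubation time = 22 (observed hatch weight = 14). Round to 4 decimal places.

2.0762

n = 6, Σx = 135, Σy = 79, Σxy = 1821, Σx² = 3055
Sxx = Σx² − (Σx)²/n = 3055 − 3037.5 = 17.5
Sxy = Σxy − (Σx)(Σy)/n = 1821 − 1777.5 = 43.5
b = Sxy/Sxx = 43.5/17.5 = 2.485714
a = ȳ − b·x̄ = 13.166667 − 2.485714·22.5 = -42.761905
ŷ(22) = -42.761905 + 2.485714·22 = 11.923810
residual = y − ŷ = 14 − 11.923810 = 2.076190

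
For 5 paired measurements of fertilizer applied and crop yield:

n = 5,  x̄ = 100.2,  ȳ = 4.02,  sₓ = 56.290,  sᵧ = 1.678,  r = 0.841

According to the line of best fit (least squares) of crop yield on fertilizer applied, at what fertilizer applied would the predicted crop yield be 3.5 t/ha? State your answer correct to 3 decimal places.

79.458

b = r · sᵧ/sₓ = 0.841 · 1.678/56.29 = 0.025070
a = ȳ − b·x̄ = 4.02 − 0.025070·100.2 = 1.507972
Set a + b·x = 3.5: x = (3.5 − 1.507972) / 0.025070 = 79.458191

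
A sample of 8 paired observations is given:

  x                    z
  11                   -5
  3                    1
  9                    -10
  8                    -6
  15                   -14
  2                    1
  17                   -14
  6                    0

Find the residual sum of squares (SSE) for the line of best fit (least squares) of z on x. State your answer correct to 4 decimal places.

n = 8, Σx = 71, Σy = -47, Σxy = -636, Σx² = 829, Σy² = 555
Sxx = Σx² − (Σx)²/n = 829 − 630.125 = 198.875
Sxy = Σxy − (Σx)(Σy)/n = -636 − (-417.125) = -218.875
Syy = Σy² − (Σy)²/n = 555 − 276.125 = 278.875
b = Sxy/Sxx = -218.875/198.875 = -1.100566
SSE = Syy − b·Sxy = 278.875 − (-1.100566)·(-218.875) = 37.988686

37.9887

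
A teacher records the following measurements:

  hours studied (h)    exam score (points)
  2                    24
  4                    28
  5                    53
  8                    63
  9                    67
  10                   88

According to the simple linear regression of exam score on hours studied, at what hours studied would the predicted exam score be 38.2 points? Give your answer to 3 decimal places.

4.228

n = 6, Σx = 38, Σy = 323, Σxy = 2412, Σx² = 290
Sxx = Σx² − (Σx)²/n = 290 − 240.666667 = 49.333333
Sxy = Σxy − (Σx)(Σy)/n = 2412 − 2045.666667 = 366.333333
b = Sxy/Sxx = 366.333333/49.333333 = 7.425676
a = ȳ − b·x̄ = 53.833333 − 7.425676·6.333333 = 6.804054
Set a + b·x = 38.2: x = (38.2 − 6.804054) / 7.425676 = 4.228025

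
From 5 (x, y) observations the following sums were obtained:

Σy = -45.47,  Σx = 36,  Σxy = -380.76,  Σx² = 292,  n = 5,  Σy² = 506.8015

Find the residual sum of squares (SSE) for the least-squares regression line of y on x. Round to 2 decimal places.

6.44

Sxx = Σx² − (Σx)²/n = 292 − 259.2 = 32.8
Sxy = Σxy − (Σx)(Σy)/n = -380.76 − (-327.384) = -53.376
Syy = Σy² − (Σy)²/n = 506.8015 − 413.50418 = 93.29732
b = Sxy/Sxx = -53.376/32.8 = -1.627317
SSE = Syy − b·Sxy = 93.29732 − (-1.627317)·(-53.376) = 6.437644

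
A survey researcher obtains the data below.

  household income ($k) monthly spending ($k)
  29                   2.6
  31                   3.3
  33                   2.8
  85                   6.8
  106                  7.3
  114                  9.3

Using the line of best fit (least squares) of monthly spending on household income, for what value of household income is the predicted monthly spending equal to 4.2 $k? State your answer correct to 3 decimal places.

n = 6, Σx = 398, Σy = 32.1, Σxy = 2682.1, Σx² = 34348
Sxx = Σx² − (Σx)²/n = 34348 − 26400.666667 = 7947.333333
Sxy = Σxy − (Σx)(Σy)/n = 2682.1 − 2129.3 = 552.8
b = Sxy/Sxx = 552.8/7947.333333 = 0.069558
a = ȳ − b·x̄ = 5.35 − 0.069558·66.333333 = 0.735991
Set a + b·x = 4.2: x = (4.2 − 0.735991) / 0.069558 = 49.800350

49.800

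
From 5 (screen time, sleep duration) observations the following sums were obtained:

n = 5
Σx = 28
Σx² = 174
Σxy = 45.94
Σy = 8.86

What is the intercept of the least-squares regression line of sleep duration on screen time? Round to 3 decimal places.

2.969

Sxx = Σx² − (Σx)²/n = 174 − 156.8 = 17.2
Sxy = Σxy − (Σx)(Σy)/n = 45.94 − 49.616 = -3.676
b = Sxy/Sxx = -3.676/17.2 = -0.213721
a = ȳ − b·x̄ = 1.772 − (-0.213721)·5.6 = 2.968837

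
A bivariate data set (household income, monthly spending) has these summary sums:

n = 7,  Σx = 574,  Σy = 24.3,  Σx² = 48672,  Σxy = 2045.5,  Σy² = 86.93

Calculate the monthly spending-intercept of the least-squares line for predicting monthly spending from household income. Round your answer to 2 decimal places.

Sxx = Σx² − (Σx)²/n = 48672 − 47068 = 1604
Sxy = Σxy − (Σx)(Σy)/n = 2045.5 − 1992.6 = 52.9
b = Sxy/Sxx = 52.9/1604 = 0.032980
a = ȳ − b·x̄ = 3.471429 − 0.032980·82 = 0.767064

0.77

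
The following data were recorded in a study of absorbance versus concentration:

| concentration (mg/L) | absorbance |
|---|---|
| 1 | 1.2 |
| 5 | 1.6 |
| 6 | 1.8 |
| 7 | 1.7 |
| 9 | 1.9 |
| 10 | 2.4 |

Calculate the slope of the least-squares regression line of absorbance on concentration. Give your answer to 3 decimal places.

n = 6, Σx = 38, Σy = 10.6, Σxy = 73, Σx² = 292
Sxx = Σx² − (Σx)²/n = 292 − 240.666667 = 51.333333
Sxy = Σxy − (Σx)(Σy)/n = 73 − 67.133333 = 5.866667
b = Sxy/Sxx = 5.866667/51.333333 = 0.114286

0.114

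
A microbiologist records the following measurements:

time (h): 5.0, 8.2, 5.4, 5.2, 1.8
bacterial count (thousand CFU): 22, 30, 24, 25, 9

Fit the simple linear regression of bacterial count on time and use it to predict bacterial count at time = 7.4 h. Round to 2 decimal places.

n = 5, Σx = 25.6, Σy = 110, Σxy = 631.8, Σx² = 151.68
Sxx = Σx² − (Σx)²/n = 151.68 − 131.072 = 20.608
Sxy = Σxy − (Σx)(Σy)/n = 631.8 − 563.2 = 68.6
b = Sxy/Sxx = 68.6/20.608 = 3.328804
a = ȳ − b·x̄ = 22 − 3.328804·5.12 = 4.956522
ŷ(7.4) = a + b·7.4 = 4.956522 + 3.328804·7.4 = 29.589674

29.59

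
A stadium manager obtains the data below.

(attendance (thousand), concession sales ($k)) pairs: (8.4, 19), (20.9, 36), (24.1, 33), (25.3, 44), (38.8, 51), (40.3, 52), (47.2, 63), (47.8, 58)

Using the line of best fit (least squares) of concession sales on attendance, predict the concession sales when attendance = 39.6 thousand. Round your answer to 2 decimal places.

52.55

n = 8, Σx = 252.8, Σy = 356, Σxy = 12640.9, Σx² = 9370.48
Sxx = Σx² − (Σx)²/n = 9370.48 − 7988.48 = 1382
Sxy = Σxy − (Σx)(Σy)/n = 12640.9 − 11249.6 = 1391.3
b = Sxy/Sxx = 1391.3/1382 = 1.006729
a = ȳ − b·x̄ = 44.5 − 1.006729·31.6 = 12.687352
ŷ(39.6) = a + b·39.6 = 12.687352 + 1.006729·39.6 = 52.553835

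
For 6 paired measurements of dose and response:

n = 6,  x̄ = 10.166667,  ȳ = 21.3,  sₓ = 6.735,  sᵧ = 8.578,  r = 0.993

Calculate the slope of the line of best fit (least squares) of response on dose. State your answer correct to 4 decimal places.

b = r · sᵧ/sₓ = 0.993 · 8.578/6.735 = 1.264730

1.2647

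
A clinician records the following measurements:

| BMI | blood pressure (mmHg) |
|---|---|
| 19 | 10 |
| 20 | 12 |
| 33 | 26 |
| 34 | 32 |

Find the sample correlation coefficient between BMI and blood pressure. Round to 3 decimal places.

n = 4, Σx = 106, Σy = 80, Σxy = 2376, Σx² = 3006, Σy² = 1944
Sxx = Σx² − (Σx)²/n = 3006 − 2809 = 197
Sxy = Σxy − (Σx)(Σy)/n = 2376 − 2120 = 256
Syy = Σy² − (Σy)²/n = 1944 − 1600 = 344
r = Sxy/√(Sxx·Syy) = 256/√(67768) = 256/260.322876 = 0.983394

0.983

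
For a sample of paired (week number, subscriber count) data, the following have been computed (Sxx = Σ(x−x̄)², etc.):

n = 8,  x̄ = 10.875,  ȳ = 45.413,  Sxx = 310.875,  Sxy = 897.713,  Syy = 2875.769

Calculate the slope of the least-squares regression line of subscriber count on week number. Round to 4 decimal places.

b = Sxy/Sxx = 897.713/310.875 = 2.887698

2.8877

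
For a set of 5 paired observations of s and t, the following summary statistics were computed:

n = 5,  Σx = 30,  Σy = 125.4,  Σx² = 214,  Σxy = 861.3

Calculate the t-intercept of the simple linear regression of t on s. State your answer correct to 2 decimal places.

Sxx = Σx² − (Σx)²/n = 214 − 180 = 34
Sxy = Σxy − (Σx)(Σy)/n = 861.3 − 752.4 = 108.9
b = Sxy/Sxx = 108.9/34 = 3.202941
a = ȳ − b·x̄ = 25.08 − 3.202941·6 = 5.862353

5.86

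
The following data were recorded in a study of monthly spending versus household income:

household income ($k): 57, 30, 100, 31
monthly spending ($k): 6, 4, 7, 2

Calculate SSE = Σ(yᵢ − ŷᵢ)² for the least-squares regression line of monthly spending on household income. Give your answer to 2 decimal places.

n = 4, Σx = 218, Σy = 19, Σxy = 1224, Σx² = 15110, Σy² = 105
Sxx = Σx² − (Σx)²/n = 15110 − 11881 = 3229
Sxy = Σxy − (Σx)(Σy)/n = 1224 − 1035.5 = 188.5
Syy = Σy² − (Σy)²/n = 105 − 90.25 = 14.75
b = Sxy/Sxx = 188.5/3229 = 0.058377
SSE = Syy − b·Sxy = 14.75 − 0.058377·188.5 = 3.745897

3.75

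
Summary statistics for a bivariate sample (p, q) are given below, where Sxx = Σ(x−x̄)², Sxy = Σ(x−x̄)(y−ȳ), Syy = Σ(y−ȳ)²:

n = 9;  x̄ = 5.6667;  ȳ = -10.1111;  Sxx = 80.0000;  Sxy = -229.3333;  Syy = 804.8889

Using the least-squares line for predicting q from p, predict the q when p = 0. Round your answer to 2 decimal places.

6.13

b = Sxy/Sxx = -229.3333/80 = -2.866666
a = ȳ − b·x̄ = -10.1111 − (-2.866666)·5.6667 = 6.133438
ŷ(0) = a + b·0 = 6.133438 + (-2.866666)·0 = 6.133438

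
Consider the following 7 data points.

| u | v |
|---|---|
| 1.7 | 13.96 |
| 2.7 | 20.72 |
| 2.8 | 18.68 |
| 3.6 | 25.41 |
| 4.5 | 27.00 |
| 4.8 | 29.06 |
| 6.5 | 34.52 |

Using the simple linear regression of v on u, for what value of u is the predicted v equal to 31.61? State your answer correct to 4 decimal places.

n = 7, Σx = 26.6, Σy = 169.35, Σxy = 708.824, Σx² = 116.52
Sxx = Σx² − (Σx)²/n = 116.52 − 101.08 = 15.44
Sxy = Σxy − (Σx)(Σy)/n = 708.824 − 643.53 = 65.294
b = Sxy/Sxx = 65.294/15.44 = 4.228886
a = ȳ − b·x̄ = 24.192857 − 4.228886·3.8 = 8.123090
Set a + b·x = 31.61: x = (31.61 − 8.123090) / 4.228886 = 5.553924

5.5539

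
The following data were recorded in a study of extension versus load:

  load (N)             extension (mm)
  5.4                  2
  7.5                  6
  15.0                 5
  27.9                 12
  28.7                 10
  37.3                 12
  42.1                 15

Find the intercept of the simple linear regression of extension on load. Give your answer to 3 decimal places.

1.673

n = 7, Σx = 163.9, Σy = 62, Σxy = 1831.7, Σx² = 5076.21
Sxx = Σx² − (Σx)²/n = 5076.21 − 3837.601429 = 1238.608571
Sxy = Σxy − (Σx)(Σy)/n = 1831.7 − 1451.685714 = 380.014286
b = Sxy/Sxx = 380.014286/1238.608571 = 0.306807
a = ȳ − b·x̄ = 8.857143 − 0.306807·23.414286 = 1.673467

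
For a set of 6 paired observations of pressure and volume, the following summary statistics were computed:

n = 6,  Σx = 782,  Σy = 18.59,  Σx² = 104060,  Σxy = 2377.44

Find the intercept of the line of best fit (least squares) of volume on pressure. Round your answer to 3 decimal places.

5.868

Sxx = Σx² − (Σx)²/n = 104060 − 101920.666667 = 2139.333333
Sxy = Σxy − (Σx)(Σy)/n = 2377.44 − 2422.896667 = -45.456667
b = Sxy/Sxx = -45.456667/2139.333333 = -0.021248
a = ȳ − b·x̄ = 3.098333 − (-0.021248)·130.333333 = 5.867663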